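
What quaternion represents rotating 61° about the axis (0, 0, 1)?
0.8616 + 0.5075k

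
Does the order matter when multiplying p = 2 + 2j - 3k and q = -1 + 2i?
Yes: pq = -2 + 4i - 8j - k ≠ -2 + 4i + 4j + 7k = qp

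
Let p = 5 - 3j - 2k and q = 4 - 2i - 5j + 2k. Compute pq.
9 - 26i - 33j - 4k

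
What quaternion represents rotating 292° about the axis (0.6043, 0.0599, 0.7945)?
-0.829 + 0.3379i + 0.0335j + 0.4443k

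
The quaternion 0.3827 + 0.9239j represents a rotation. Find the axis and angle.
axis = (0, 1, 0), θ = 3π/4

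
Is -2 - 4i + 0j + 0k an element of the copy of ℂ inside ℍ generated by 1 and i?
Yes. The quaternion -2 - 4i has j- and k-coefficients y = z = 0, so it lies in the complex subalgebra spanned by 1 and i.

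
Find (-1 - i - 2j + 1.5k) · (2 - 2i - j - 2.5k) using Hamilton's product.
-2.25 + 6.5i - 8.5j + 2.5k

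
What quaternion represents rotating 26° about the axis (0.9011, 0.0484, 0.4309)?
0.9744 + 0.2027i + 0.0109j + 0.0969k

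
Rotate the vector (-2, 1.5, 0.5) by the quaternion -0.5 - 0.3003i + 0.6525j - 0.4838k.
(-0.855, -0.122, -2.399)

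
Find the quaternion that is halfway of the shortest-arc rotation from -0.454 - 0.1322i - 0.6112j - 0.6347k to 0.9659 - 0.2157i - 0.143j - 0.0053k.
-0.8741 + 0.0514i - 0.2882j - 0.3875k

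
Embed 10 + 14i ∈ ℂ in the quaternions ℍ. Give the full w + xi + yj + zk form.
10 + 14i + 0j + 0k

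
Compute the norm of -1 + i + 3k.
√11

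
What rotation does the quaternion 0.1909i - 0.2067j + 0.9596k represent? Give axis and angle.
axis = (0.1909, -0.2067, 0.9596), θ = π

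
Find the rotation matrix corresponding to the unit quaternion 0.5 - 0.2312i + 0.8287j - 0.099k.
[[-0.3931, -0.2842, 0.8745], [-0.4822, 0.8735, 0.0671], [-0.7829, -0.3953, -0.4804]]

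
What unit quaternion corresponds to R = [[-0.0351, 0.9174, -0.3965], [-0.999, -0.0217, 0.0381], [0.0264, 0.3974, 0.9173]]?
0.682 + 0.1317i - 0.155j - 0.7025k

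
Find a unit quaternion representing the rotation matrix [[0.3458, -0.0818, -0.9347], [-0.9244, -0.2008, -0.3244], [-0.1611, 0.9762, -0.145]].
0.5 + 0.6503i - 0.3868j - 0.4213k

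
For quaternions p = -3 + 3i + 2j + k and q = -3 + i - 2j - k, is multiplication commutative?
No: pq = 11 - 12i + 4j - 8k ≠ 11 - 12i - 4j + 8k = qp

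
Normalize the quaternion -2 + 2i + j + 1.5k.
-0.5963 + 0.5963i + 0.2981j + 0.4472k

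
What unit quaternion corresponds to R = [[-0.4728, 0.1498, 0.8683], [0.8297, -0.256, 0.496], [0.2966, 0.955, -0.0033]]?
0.2588 + 0.4434i + 0.5523j + 0.6568k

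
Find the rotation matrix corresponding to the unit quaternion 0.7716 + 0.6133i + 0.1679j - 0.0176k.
[[0.943, 0.2331, 0.2375], [0.1788, 0.2471, -0.9524], [-0.2807, 0.9405, 0.1913]]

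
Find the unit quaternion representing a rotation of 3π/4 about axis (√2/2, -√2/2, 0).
0.3827 + 0.6533i - 0.6533j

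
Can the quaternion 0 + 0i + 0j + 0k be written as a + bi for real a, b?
Yes. The quaternion 0 has j- and k-coefficients y = z = 0, so it lies in the complex subalgebra spanned by 1 and i.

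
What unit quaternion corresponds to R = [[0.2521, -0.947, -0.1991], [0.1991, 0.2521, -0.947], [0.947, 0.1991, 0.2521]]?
0.6626 + 0.4324i - 0.4324j + 0.4324k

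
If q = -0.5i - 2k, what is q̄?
0.5i + 2k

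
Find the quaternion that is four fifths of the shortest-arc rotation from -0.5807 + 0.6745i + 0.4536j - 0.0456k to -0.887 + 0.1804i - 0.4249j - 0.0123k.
-0.911 + 0.3221i - 0.2565j - 0.0219k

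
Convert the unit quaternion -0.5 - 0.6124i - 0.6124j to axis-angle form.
axis = (-√2/2, -√2/2, 0), θ = 4π/3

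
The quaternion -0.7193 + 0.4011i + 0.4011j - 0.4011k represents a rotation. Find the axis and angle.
axis = (√3/3, √3/3, -√3/3), θ = 272°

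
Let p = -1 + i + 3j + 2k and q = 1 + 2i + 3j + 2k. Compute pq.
-16 - i + 2j - 3k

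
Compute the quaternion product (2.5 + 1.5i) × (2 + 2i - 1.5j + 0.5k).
2 + 8i - 4.5j - k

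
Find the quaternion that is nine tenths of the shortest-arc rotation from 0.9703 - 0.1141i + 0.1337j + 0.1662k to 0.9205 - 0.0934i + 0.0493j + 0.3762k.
0.9278 - 0.0957i + 0.0579j + 0.3559k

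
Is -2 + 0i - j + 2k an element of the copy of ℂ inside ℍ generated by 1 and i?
No. The quaternion -2 - j + 2k has j-coefficient y = -1 and k-coefficient z = 2, not both zero, so it does not lie in the complex subalgebra spanned by 1 and i.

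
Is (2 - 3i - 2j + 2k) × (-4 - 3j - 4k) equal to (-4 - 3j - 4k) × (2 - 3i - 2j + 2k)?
No: pq = -6 + 26i - 10j - 7k ≠ -6 - 2i + 14j - 25k = qp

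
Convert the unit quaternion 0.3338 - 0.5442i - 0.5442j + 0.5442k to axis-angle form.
axis = (-√3/3, -√3/3, √3/3), θ = 141°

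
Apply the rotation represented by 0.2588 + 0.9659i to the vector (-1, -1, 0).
(-1, 0.866, -0.5)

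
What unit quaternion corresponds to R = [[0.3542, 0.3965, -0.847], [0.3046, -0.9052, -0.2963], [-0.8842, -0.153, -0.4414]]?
0.0436 + 0.8217i + 0.2133j - 0.5267k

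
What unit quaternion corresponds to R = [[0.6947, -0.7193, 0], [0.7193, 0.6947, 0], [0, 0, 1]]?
0.9205 + 0.3907k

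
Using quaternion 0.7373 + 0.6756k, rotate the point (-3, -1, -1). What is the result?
(0.735, -3.076, -1)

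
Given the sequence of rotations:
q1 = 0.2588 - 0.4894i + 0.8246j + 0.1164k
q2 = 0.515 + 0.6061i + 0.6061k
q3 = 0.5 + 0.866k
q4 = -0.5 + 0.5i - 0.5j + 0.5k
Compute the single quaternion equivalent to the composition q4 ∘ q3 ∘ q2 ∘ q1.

q2 · q1 = 0.3594 - 0.595i + 0.0575j + 0.7166k
q3 · q2 · q1 = -0.4409 - 0.3473i - 0.4865j + 0.6695k
q4 · q3 · q2 · q1 = -0.1839 - 0.1383i - 0.0447j - 0.9721k
-0.1839 - 0.1383i - 0.0447j - 0.9721k


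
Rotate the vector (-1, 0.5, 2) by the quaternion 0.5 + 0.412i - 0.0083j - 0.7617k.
(-0.734, -0.28, 2.152)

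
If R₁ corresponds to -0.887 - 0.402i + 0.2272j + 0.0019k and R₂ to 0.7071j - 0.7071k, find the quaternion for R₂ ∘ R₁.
-0.1593 + 0.162i - 0.3429j + 0.9115k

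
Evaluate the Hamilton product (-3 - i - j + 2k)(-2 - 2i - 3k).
10 + 11i - 5j + 3k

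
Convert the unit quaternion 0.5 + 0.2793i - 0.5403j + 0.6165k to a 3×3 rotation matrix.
[[-0.344, -0.9183, -0.1959], [0.3147, 0.0838, -0.9455], [0.8847, -0.3869, 0.2601]]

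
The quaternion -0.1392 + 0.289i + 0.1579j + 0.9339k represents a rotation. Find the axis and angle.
axis = (0.2918, 0.1595, 0.9431), θ = 196°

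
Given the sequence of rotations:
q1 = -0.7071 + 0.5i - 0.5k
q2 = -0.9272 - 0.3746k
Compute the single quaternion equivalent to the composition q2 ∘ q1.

q2 · q1 = 0.4683 - 0.4636i - 0.1873j + 0.7285k
0.4683 - 0.4636i - 0.1873j + 0.7285k


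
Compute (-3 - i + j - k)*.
-3 + i - j + k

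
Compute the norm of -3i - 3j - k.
√19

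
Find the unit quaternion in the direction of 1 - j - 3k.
0.3015 - 0.3015j - 0.9045k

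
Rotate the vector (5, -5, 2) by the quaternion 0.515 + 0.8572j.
(-0.582, -5, -5.354)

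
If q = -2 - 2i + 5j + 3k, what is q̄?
-2 + 2i - 5j - 3k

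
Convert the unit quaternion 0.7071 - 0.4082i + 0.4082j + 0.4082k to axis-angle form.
axis = (-√3/3, √3/3, √3/3), θ = π/2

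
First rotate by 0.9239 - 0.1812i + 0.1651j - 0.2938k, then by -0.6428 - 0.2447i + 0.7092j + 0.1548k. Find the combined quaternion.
-0.7098 - 0.3435i + 0.4492j + 0.42k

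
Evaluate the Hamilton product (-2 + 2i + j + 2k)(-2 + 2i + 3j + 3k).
-9 - 11i - 10j - 6k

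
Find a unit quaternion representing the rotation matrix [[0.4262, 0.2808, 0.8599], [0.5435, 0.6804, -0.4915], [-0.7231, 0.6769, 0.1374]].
0.749 + 0.39i + 0.5284j + 0.0877k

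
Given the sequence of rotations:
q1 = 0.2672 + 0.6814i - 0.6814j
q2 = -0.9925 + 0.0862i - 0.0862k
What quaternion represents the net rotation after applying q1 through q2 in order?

q2 · q1 = -0.3239 - 0.712i + 0.6176j - 0.0818k
-0.3239 - 0.712i + 0.6176j - 0.0818k


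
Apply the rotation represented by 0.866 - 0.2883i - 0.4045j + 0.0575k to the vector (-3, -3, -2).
(-0.932, -4.386, -1.378)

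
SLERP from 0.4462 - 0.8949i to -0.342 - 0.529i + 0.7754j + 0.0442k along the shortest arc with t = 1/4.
0.268 - 0.9301i + 0.2506j + 0.0143k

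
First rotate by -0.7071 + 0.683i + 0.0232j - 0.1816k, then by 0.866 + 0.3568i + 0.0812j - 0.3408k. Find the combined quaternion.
-0.9198 + 0.3323i - 0.2053j + 0.0365k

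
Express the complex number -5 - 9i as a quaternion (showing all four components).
-5 - 9i + 0j + 0k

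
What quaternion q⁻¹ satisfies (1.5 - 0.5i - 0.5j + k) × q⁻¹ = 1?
0.4 + 0.1333i + 0.1333j - 0.2667k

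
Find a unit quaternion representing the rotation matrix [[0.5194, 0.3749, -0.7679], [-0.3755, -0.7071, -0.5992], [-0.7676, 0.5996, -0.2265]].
0.3827 + 0.7831i - 0.0002j - 0.4902k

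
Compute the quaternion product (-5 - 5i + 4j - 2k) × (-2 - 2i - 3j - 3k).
6 + 2i - 4j + 42k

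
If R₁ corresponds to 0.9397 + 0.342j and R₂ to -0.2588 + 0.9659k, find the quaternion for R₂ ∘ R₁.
-0.2432 - 0.3303i - 0.0885j + 0.9077k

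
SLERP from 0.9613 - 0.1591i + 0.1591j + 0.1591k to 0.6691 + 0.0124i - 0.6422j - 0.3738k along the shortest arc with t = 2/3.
0.8819 - 0.0541i - 0.4158j - 0.2155k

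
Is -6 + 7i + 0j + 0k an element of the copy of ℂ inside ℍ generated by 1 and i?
Yes. The quaternion -6 + 7i has j- and k-coefficients y = z = 0, so it lies in the complex subalgebra spanned by 1 and i.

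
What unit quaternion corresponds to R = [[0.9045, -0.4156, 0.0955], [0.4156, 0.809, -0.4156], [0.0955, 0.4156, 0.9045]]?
0.9511 + 0.2185i + 0.2185k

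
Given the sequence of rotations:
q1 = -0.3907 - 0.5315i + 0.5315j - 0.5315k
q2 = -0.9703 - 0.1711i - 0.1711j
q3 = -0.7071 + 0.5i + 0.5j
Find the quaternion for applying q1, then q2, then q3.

q2 · q1 = 0.3791 + 0.6735i - 0.5398j + 0.3338k
q3 · q2 · q1 = -0.3349 - 0.1198i + 0.4043j - 0.8427k
-0.3349 - 0.1198i + 0.4043j - 0.8427k


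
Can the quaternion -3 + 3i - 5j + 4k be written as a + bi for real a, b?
No. The quaternion -3 + 3i - 5j + 4k has j-coefficient y = -5 and k-coefficient z = 4, not both zero, so it does not lie in the complex subalgebra spanned by 1 and i.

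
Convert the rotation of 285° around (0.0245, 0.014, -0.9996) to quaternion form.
-0.7934 + 0.0149i + 0.0085j - 0.6085k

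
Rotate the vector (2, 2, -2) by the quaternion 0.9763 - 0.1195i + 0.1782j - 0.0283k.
(1.186, 1.297, -2.985)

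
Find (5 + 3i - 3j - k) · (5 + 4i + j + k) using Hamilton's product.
17 + 33i - 17j + 15k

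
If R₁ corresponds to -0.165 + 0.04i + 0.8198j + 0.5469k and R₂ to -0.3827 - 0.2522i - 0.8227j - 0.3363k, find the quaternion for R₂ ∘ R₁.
0.9316 - 0.1479i - 0.0535j - 0.3277k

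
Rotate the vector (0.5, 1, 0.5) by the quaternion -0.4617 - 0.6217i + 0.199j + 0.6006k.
(-0.058, -1.063, 0.605)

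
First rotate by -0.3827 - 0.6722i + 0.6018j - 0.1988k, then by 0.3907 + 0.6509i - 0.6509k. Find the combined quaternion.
0.1586 - 0.12i + 0.8021j + 0.5631k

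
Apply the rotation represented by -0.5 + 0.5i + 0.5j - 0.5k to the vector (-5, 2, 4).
(-4, -5, -2)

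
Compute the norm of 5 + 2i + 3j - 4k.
√54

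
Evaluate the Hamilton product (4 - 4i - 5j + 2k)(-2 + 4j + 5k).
2 - 25i + 46j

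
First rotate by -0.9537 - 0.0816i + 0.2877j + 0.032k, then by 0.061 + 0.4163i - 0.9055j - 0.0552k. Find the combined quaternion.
0.2381 - 0.4151i + 0.8723j + 0.1005k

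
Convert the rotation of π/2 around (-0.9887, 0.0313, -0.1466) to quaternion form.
0.7071 - 0.6991i + 0.0221j - 0.1037k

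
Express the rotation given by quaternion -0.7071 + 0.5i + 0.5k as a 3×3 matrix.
[[0.5, 0.7071, 0.5], [-0.7071, 0, 0.7071], [0.5, -0.7071, 0.5]]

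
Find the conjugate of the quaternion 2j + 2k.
-2j - 2k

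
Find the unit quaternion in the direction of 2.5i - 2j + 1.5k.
0.7071i - 0.5657j + 0.4243k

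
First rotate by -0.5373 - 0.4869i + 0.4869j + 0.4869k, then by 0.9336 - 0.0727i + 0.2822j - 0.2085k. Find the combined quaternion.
-0.5729 - 0.1766i + 0.4399j + 0.6686k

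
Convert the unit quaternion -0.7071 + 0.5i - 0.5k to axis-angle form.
axis = (√2/2, 0, -√2/2), θ = 3π/2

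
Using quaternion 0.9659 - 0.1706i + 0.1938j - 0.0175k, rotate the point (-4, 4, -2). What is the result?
(-4.587, 3.519, -1.605)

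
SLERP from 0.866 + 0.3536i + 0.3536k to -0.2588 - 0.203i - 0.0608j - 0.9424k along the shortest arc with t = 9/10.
0.3382 + 0.228i + 0.0562j + 0.9113k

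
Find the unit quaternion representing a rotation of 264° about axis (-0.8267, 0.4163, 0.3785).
-0.6691 - 0.6144i + 0.3094j + 0.2813k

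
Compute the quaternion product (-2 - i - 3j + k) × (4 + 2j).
-2 - 6i - 16j + 2k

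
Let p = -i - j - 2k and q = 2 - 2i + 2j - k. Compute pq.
-2 + 3i + j - 8k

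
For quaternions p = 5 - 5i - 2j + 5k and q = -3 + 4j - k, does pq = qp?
No: pq = -2 - 3i + 21j - 40k ≠ -2 + 33i + 31j = qp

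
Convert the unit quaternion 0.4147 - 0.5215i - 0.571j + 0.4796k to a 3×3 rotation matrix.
[[-0.1121, 0.1978, -0.9738], [0.9933, -0.004, -0.1152], [-0.0266, -0.9802, -0.196]]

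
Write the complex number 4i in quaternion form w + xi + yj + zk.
0 + 4i + 0j + 0k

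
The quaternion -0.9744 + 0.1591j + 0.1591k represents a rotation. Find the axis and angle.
axis = (0, √2/2, √2/2), θ = 334°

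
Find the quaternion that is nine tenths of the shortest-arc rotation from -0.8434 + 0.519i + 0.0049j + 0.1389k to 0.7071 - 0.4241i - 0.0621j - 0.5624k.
-0.7282 + 0.4381i + 0.0568j + 0.524k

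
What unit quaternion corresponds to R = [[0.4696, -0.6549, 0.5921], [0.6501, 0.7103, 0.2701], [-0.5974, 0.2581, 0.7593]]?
0.8572 - 0.0035i + 0.3469j + 0.3806k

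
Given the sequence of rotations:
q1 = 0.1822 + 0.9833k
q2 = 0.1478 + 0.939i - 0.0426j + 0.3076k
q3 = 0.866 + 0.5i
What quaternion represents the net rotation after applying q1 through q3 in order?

q2 · q1 = -0.2755 + 0.1292i - 0.9311j + 0.2014k
q3 · q2 · q1 = -0.3032 - 0.0259i - 0.907j - 0.2911k
-0.3032 - 0.0259i - 0.907j - 0.2911k


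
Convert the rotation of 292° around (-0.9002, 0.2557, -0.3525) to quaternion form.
-0.829 - 0.5034i + 0.143j - 0.1971k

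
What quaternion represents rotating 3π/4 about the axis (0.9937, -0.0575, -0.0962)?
0.3827 + 0.9181i - 0.0531j - 0.0889k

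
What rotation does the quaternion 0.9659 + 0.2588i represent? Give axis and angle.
axis = (1, 0, 0), θ = π/6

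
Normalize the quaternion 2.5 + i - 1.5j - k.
0.7715 + 0.3086i - 0.4629j - 0.3086k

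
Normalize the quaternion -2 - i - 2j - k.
-0.6325 - 0.3162i - 0.6325j - 0.3162k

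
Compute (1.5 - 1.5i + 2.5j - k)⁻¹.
0.1277 + 0.1277i - 0.2128j + 0.0851k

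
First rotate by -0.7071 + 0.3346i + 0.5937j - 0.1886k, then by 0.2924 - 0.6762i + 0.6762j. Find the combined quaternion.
-0.382 + 0.4484i - 0.4321j - 0.6829k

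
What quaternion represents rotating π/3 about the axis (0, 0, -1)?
0.866 - 0.5k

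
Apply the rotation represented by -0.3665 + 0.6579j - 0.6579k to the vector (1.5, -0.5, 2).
(-1.82, -1.075, 1.425)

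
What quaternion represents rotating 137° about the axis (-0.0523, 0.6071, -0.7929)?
0.3665 - 0.0487i + 0.5649j - 0.7377k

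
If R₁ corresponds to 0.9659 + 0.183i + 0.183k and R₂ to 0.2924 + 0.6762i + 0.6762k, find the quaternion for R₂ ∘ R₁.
0.0349 + 0.7067i + 0.7067k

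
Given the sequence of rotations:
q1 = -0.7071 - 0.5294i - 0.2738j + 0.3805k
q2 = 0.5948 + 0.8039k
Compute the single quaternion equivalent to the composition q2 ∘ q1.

q2 · q1 = -0.7265 - 0.0948i - 0.5884j - 0.3421k
-0.7265 - 0.0948i - 0.5884j - 0.3421k


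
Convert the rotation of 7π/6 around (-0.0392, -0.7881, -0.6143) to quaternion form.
-0.2588 - 0.0379i - 0.7612j - 0.5934k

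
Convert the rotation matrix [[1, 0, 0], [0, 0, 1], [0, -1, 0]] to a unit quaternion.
0.7071 - 0.7071i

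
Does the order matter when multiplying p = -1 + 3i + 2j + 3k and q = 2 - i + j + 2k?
Yes: pq = -7 + 8i - 6j + 9k ≠ -7 + 6i + 12j - k = qp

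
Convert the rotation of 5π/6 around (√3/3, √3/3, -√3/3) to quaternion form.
0.2588 + 0.5577i + 0.5577j - 0.5577k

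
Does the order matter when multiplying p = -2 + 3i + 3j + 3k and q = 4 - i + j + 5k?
Yes: pq = -23 + 26i - 8j + 8k ≠ -23 + 2i + 28j - 4k = qp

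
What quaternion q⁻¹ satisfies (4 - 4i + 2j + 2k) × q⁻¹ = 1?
0.1 + 0.1i - 0.05j - 0.05k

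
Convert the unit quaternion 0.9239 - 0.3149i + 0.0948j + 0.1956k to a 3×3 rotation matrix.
[[0.9055, -0.4211, 0.052], [0.3017, 0.7252, 0.619], [-0.2984, -0.5448, 0.7837]]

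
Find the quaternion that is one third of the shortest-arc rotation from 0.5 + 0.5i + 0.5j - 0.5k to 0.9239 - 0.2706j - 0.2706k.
0.7451 + 0.3747i + 0.2662j - 0.4832k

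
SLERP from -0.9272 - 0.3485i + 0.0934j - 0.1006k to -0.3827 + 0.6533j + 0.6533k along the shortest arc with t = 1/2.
-0.7971 - 0.2121i + 0.4544j + 0.3363k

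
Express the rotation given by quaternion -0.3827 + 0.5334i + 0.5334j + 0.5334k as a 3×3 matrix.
[[-0.1381, 0.9773, 0.1608], [0.1608, -0.1381, 0.9773], [0.9773, 0.1608, -0.1381]]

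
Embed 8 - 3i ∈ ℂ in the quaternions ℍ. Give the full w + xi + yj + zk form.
8 - 3i + 0j + 0k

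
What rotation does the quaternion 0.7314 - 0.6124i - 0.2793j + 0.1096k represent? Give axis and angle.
axis = (-0.898, -0.4096, 0.1607), θ = 86°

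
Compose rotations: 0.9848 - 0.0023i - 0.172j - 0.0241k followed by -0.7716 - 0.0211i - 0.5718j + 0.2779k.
-0.8516 + 0.0426i - 0.4315j + 0.2946k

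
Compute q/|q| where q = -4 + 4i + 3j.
-0.6247 + 0.6247i + 0.4685j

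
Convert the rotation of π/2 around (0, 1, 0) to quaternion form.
0.7071 + 0.7071j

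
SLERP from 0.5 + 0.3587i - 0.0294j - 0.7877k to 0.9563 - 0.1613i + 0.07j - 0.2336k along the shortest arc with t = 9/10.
0.9434 - 0.1079i + 0.0614j - 0.3074k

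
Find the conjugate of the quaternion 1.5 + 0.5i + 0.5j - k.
1.5 - 0.5i - 0.5j + k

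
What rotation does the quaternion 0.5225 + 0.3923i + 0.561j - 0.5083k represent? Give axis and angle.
axis = (0.4601, 0.658, -0.5962), θ = 117°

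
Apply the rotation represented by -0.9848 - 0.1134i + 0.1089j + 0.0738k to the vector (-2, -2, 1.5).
(-2.519, -1.898, 0.551)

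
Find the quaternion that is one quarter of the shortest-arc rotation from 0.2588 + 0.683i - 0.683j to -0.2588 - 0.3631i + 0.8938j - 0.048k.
0.2625 + 0.6109i - 0.7468j + 0.0123k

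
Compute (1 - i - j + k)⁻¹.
0.25 + 0.25i + 0.25j - 0.25k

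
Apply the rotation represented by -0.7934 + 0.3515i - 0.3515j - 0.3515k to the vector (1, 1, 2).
(0.322, 2.426, -0.104)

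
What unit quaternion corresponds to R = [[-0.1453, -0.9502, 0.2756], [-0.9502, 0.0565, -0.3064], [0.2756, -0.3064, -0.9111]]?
-0.6537i + 0.7268j - 0.2108k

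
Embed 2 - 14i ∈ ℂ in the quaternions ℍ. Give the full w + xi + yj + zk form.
2 - 14i + 0j + 0k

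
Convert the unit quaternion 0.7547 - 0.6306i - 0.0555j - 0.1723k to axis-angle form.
axis = (-0.9612, -0.0846, -0.2626), θ = 82°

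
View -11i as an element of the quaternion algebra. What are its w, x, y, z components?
0 - 11i + 0j + 0k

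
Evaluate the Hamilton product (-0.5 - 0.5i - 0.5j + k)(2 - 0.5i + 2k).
-3.25 - 1.75i - 0.5j + 0.75k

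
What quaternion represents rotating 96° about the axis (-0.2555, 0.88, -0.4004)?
0.6691 - 0.1899i + 0.654j - 0.2976k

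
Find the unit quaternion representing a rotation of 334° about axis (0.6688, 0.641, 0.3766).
-0.9744 + 0.1504i + 0.1442j + 0.0847k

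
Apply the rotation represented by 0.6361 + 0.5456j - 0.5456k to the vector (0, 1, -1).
(0, 1, -1)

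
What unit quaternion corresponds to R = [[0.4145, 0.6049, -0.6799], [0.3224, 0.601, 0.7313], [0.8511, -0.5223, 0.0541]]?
0.7193 - 0.4357i - 0.5321j - 0.0982k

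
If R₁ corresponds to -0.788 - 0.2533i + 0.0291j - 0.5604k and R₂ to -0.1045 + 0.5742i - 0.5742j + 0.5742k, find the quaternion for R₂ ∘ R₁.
0.5663 - 0.1209i + 0.6258j - 0.5226k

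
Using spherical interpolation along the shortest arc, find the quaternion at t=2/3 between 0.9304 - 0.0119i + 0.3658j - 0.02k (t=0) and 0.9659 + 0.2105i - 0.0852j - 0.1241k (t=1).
0.9835 + 0.1398i + 0.0687j - 0.0918k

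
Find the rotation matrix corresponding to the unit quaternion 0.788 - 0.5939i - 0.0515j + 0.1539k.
[[0.9473, -0.1814, -0.264], [0.3037, 0.2472, 0.9201], [-0.1016, -0.9518, 0.2893]]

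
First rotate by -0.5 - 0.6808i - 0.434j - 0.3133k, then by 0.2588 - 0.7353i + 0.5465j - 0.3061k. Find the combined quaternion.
-0.4887 - 0.1126i - 0.4075j + 0.7631k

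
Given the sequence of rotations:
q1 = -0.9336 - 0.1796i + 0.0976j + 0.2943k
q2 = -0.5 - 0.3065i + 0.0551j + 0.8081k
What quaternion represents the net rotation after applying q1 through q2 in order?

q2 · q1 = 0.1686 + 0.3133i - 0.1552j - 0.9216k
0.1686 + 0.3133i - 0.1552j - 0.9216k


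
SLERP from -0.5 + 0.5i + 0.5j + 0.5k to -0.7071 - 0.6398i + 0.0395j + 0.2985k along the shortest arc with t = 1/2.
-0.7783 - 0.0901i + 0.3479j + 0.5149k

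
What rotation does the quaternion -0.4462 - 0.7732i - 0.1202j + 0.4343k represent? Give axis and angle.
axis = (-0.864, -0.1343, 0.4853), θ = 233°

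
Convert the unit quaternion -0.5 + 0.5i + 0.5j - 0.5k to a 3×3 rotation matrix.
[[0, 0, -1], [1, 0, 0], [0, -1, 0]]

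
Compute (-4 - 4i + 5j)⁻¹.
-0.0702 + 0.0702i - 0.0877j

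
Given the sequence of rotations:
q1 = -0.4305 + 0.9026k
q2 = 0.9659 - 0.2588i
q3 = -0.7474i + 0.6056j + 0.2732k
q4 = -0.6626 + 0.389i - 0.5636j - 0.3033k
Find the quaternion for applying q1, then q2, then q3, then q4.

q2 · q1 = -0.4158 + 0.1114i + 0.2336j + 0.8718k
q3 · q2 · q1 = -0.2964 + 0.7749i + 0.4302j - 0.3557k
q4 · q3 · q2 · q1 = 0.0295 - 0.2978i - 0.2147j + 0.9297k
0.0295 - 0.2978i - 0.2147j + 0.9297k


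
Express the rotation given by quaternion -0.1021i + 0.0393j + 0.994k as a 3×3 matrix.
[[-0.9792, -0.008, -0.203], [-0.008, -0.9969, 0.0781], [-0.203, 0.0781, 0.9761]]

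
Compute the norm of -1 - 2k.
√5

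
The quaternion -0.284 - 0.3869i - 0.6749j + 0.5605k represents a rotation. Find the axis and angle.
axis = (-0.4035, -0.7039, 0.5846), θ = 213°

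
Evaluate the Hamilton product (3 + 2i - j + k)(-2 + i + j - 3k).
-4 + i + 12j - 8k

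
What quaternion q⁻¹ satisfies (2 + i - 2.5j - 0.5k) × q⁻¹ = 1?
0.1739 - 0.087i + 0.2174j + 0.0435k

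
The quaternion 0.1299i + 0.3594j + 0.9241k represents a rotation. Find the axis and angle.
axis = (0.1299, 0.3594, 0.9241), θ = π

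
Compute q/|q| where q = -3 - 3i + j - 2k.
-0.6255 - 0.6255i + 0.2085j - 0.417k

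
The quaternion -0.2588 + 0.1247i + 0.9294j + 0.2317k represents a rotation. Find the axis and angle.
axis = (0.1291, 0.9622, 0.2399), θ = 7π/6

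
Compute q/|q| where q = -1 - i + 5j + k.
-0.189 - 0.189i + 0.9449j + 0.189k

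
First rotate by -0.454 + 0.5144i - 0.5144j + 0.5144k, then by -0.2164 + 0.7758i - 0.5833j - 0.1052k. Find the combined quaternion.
-0.5468 - 0.8177i - 0.0771j - 0.1626k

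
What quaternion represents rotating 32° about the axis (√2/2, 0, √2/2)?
0.9613 + 0.1949i + 0.1949k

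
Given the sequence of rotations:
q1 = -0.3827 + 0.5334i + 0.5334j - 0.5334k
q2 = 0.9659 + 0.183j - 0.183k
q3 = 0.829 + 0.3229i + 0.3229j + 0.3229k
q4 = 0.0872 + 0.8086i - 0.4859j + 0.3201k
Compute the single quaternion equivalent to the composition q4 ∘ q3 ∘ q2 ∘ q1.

q2 · q1 = -0.5649 + 0.5152i + 0.3476j - 0.5428k
q3 · q2 · q1 = -0.5716 - 0.0428i + 0.4474j - 0.6865k
q4 · q3 · q2 · q1 = 0.4219 - 0.2756i + 0.8582j + 0.0981k
0.4219 - 0.2756i + 0.8582j + 0.0981k


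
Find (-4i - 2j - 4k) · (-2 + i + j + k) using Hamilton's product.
10 + 10i + 4j + 6k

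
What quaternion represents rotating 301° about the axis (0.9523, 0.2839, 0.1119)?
-0.8704 + 0.4689i + 0.1398j + 0.0551k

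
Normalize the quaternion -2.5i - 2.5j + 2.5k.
-0.5774i - 0.5774j + 0.5774k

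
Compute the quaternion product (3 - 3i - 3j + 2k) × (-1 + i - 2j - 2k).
-2 + 16i - 7j + k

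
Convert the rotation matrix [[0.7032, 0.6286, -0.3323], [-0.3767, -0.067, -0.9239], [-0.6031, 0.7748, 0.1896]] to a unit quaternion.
0.6756 + 0.6286i + 0.1002j - 0.372k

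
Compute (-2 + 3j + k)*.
-2 - 3j - k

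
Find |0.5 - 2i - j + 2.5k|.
3.391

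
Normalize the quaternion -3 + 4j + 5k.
-0.4243 + 0.5657j + 0.7071k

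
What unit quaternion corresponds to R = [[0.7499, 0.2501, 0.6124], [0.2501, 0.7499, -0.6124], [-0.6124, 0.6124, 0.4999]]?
0.866 + 0.3536i + 0.3536j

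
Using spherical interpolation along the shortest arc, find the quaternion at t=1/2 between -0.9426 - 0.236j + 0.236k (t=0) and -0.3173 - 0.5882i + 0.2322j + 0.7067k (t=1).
-0.75 - 0.3501i - 0.0023j + 0.5612k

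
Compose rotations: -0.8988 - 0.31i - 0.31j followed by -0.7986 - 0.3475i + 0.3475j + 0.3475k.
0.7178 + 0.6676i - 0.1725j - 0.0969k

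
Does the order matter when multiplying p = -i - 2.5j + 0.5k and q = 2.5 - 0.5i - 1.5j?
Yes: pq = -4.25 - 1.75i - 6.5j + 1.5k ≠ -4.25 - 3.25i - 6j + k = qp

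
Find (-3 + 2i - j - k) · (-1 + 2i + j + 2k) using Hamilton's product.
2 - 9i - 8j - k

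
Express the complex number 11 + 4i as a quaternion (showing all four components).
11 + 4i + 0j + 0k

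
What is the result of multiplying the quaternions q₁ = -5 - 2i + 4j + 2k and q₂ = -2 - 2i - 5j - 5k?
36 + 4i + 3j + 39k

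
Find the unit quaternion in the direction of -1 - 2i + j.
-0.4082 - 0.8165i + 0.4082j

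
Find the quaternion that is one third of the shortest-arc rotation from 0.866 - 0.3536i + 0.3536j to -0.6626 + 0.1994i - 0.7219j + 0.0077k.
0.8162 - 0.3088i + 0.4884j - 0.0026k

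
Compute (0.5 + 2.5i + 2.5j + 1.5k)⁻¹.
0.0333 - 0.1667i - 0.1667j - 0.1k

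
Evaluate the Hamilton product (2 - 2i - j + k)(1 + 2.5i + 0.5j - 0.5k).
8 + 3i + 1.5j + 1.5k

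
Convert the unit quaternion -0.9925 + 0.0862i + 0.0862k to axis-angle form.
axis = (√2/2, 0, √2/2), θ = 346°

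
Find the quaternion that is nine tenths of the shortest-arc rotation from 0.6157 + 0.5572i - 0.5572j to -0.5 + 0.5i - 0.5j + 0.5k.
-0.3951 + 0.5544i - 0.5544j + 0.4787k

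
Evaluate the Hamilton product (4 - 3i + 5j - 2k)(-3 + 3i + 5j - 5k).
-38 + 6i - 16j - 44k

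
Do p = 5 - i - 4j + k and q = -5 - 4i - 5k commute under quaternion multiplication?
No: pq = -24 + 5i + 11j - 46k ≠ -24 - 35i + 29j - 14k = qp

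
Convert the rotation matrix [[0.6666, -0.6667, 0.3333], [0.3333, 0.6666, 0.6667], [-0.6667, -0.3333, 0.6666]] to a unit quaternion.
0.866 - 0.2887i + 0.2887j + 0.2887k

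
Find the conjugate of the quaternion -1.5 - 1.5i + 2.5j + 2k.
-1.5 + 1.5i - 2.5j - 2k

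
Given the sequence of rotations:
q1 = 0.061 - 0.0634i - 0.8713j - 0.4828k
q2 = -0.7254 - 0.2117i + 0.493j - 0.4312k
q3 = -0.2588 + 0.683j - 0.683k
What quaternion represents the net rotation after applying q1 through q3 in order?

q2 · q1 = 0.1637 - 0.5806i + 0.5872j + 0.5396k
q3 · q2 · q1 = -0.0749 + 0.9199i + 0.3564j + 0.1451k
-0.0749 + 0.9199i + 0.3564j + 0.1451k


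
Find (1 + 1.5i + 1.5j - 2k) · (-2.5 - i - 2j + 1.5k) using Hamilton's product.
5 - 6.5i - 6j + 5k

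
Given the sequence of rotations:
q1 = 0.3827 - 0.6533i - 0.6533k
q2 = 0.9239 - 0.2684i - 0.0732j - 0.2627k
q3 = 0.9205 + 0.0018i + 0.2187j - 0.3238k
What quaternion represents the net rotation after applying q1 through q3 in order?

q2 · q1 = 0.0066 - 0.6585i - 0.0317j - 0.7519k
q3 · q2 · q1 = -0.2293 - 0.7808i + 0.1868j - 0.5503k
-0.2293 - 0.7808i + 0.1868j - 0.5503k


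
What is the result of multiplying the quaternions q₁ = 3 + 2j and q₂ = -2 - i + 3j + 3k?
-12 + 3i + 5j + 11k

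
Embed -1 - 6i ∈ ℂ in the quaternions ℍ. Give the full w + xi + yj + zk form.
-1 - 6i + 0j + 0k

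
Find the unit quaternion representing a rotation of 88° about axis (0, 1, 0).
0.7193 + 0.6947j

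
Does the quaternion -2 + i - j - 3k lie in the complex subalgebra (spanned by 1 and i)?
No. The quaternion -2 + i - j - 3k has j-coefficient y = -1 and k-coefficient z = -3, not both zero, so it does not lie in the complex subalgebra spanned by 1 and i.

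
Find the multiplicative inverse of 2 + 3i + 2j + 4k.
0.0606 - 0.0909i - 0.0606j - 0.1212k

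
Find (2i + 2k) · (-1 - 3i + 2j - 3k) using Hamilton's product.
12 - 6i + 2k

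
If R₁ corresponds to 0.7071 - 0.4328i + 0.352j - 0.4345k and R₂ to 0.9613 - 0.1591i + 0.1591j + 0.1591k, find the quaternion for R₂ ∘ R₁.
0.624 - 0.6537i + 0.3129j - 0.2923k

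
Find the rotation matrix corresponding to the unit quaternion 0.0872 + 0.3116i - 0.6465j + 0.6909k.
[[-0.7906, -0.5234, 0.3178], [-0.2824, -0.1489, -0.9477], [0.5433, -0.839, -0.0301]]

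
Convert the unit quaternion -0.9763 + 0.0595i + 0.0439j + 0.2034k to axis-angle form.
axis = (0.2749, 0.2028, 0.9398), θ = 335°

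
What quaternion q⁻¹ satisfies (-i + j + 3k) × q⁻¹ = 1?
0.0909i - 0.0909j - 0.2727k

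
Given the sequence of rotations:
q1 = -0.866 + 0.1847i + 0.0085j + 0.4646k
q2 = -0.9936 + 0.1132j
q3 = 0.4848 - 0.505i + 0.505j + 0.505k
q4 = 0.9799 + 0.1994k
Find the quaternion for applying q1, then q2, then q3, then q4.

q2 · q1 = 0.8595 - 0.1309i - 0.1065j - 0.4825k
q3 · q2 · q1 = 0.648 - 0.6874i + 0.0726j + 0.32k
q4 · q3 · q2 · q1 = 0.5712 - 0.6881i - 0.0659j + 0.4428k
0.5712 - 0.6881i - 0.0659j + 0.4428k


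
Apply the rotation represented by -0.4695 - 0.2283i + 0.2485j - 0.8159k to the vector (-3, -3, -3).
(3.586, 1.209, -3.561)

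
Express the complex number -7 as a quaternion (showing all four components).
-7 + 0i + 0j + 0k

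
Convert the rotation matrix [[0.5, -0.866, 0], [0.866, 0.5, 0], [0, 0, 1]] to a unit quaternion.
0.866 + 0.5k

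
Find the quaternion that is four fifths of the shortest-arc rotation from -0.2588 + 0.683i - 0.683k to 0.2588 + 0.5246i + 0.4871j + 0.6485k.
-0.3106 - 0.2877i - 0.4467j - 0.7882k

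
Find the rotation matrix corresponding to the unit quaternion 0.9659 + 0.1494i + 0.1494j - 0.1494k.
[[0.9107, 0.3333, 0.244], [-0.244, 0.9107, -0.3333], [-0.3333, 0.244, 0.9107]]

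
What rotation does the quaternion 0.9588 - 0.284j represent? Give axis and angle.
axis = (0, -1, 0), θ = 33°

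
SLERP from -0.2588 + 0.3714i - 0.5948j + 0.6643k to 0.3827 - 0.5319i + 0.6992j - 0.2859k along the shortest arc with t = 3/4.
-0.358 + 0.5006i - 0.6855j + 0.3889k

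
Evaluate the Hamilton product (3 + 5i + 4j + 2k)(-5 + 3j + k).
-29 - 27i - 16j + 8k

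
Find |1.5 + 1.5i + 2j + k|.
3.082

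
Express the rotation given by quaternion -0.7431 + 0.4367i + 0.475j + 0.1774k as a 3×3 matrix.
[[0.4858, 0.6785, -0.551], [0.1512, 0.5556, 0.8176], [0.8609, -0.4805, 0.1673]]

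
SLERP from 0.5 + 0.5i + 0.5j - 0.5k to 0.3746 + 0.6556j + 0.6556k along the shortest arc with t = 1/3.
0.575 + 0.4055i + 0.7022j - 0.1087k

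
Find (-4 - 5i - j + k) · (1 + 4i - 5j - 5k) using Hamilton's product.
16 - 11i - 2j + 50k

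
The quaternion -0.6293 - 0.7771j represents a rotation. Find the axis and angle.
axis = (0, -1, 0), θ = 258°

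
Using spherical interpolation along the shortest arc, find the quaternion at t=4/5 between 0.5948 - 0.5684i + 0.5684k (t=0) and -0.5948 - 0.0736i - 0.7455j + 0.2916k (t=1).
0.7151 - 0.0939i + 0.6845j - 0.1063k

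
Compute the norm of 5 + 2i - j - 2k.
√34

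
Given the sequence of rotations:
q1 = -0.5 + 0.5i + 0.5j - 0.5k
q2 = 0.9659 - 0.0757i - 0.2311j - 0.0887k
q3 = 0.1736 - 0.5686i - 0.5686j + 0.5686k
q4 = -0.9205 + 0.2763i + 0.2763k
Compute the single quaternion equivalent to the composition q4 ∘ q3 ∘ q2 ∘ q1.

q2 · q1 = -0.3739 + 0.6807i + 0.5163j - 0.3609k
q3 · q2 · q1 = 0.8209 + 0.2424i + 0.4841j - 0.1818k
q4 · q3 · q2 · q1 = -0.7724 - 0.1301i - 0.3284j + 0.5279k
-0.7724 - 0.1301i - 0.3284j + 0.5279k


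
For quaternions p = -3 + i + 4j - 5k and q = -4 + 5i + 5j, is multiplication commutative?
No: pq = -13 + 6i - 56j + 5k ≠ -13 - 44i - 6j + 35k = qp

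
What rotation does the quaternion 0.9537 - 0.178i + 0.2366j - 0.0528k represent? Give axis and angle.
axis = (-0.5919, 0.7867, -0.1756), θ = 35°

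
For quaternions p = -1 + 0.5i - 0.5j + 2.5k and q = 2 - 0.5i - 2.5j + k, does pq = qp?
No: pq = -5.5 + 7.25i - 0.25j + 2.5k ≠ -5.5 - 4.25i + 3.25j + 5.5k = qp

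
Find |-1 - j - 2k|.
√6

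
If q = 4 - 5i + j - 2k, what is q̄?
4 + 5i - j + 2k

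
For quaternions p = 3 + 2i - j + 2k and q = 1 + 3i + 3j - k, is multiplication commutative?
No: pq = 2 + 6i + 16j + 8k ≠ 2 + 16i - 10k = qp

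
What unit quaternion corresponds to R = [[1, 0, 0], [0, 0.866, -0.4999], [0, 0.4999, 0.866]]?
0.9659 + 0.2588i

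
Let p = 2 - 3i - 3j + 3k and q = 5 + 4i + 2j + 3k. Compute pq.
19 - 22i + 10j + 27k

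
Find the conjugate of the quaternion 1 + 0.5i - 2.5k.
1 - 0.5i + 2.5k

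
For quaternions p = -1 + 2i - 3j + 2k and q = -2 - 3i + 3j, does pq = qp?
No: pq = 17 - 7i - 3j - 7k ≠ 17 + 5i + 9j - k = qp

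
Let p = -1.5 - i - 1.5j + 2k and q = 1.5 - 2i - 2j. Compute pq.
-7.25 + 5.5i - 3.25j + 2k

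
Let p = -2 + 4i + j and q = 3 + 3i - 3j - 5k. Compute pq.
-15 + i + 29j - 5k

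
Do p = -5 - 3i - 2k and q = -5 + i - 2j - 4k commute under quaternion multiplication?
No: pq = 20 + 6i - 4j + 36k ≠ 20 + 14i + 24j + 24k = qp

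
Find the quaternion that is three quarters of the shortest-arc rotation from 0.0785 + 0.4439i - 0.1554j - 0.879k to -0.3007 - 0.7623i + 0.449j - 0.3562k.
0.2964 + 0.839i - 0.4563j + 0.0036k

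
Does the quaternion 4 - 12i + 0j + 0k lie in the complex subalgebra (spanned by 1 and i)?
Yes. The quaternion 4 - 12i has j- and k-coefficients y = z = 0, so it lies in the complex subalgebra spanned by 1 and i.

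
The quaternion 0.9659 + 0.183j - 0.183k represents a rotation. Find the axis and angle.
axis = (0, √2/2, -√2/2), θ = π/6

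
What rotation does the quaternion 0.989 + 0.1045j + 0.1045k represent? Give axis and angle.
axis = (0, √2/2, √2/2), θ = 17°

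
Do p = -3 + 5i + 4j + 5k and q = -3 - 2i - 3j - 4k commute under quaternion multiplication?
No: pq = 51 - 10i + 7j - 10k ≠ 51 - 8i - 13j + 4k = qp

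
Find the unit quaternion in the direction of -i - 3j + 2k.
-0.2673i - 0.8018j + 0.5345k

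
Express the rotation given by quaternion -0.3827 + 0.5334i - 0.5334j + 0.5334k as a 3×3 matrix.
[[-0.1381, -0.1608, 0.9773], [-0.9773, -0.1381, -0.1608], [0.1608, -0.9773, -0.1381]]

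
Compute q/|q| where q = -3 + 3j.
-0.7071 + 0.7071j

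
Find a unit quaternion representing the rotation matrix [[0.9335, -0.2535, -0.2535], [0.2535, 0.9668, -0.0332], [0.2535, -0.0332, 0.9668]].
0.9832 - 0.1289j + 0.1289k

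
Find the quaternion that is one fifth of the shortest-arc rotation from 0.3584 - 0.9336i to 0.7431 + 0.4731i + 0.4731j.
0.1192 - 0.984i - 0.1323j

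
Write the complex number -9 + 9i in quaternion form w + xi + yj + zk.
-9 + 9i + 0j + 0k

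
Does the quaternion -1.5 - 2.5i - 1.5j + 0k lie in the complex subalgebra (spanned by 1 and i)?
No. The quaternion -1.5 - 2.5i - 1.5j has j-coefficient y = -1.5 and k-coefficient z = 0, not both zero, so it does not lie in the complex subalgebra spanned by 1 and i.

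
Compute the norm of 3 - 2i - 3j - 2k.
√26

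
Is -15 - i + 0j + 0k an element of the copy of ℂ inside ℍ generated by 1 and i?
Yes. The quaternion -15 - i has j- and k-coefficients y = z = 0, so it lies in the complex subalgebra spanned by 1 and i.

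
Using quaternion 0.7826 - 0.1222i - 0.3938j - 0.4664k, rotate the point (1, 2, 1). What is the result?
(1.405, 0.995, 1.742)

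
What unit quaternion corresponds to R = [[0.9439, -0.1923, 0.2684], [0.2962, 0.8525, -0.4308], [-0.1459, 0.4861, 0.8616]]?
0.9563 + 0.2397i + 0.1083j + 0.1277k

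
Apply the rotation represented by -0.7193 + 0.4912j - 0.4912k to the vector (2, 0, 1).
(-0.637, 0.931, 1.931)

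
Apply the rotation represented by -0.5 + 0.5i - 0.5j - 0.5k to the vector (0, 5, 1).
(-5, 1, 0)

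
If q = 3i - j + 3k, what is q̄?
-3i + j - 3k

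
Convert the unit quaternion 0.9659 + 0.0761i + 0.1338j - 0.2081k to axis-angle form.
axis = (0.294, 0.5169, -0.804), θ = π/6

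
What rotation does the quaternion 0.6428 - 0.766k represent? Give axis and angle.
axis = (0, 0, -1), θ = 100°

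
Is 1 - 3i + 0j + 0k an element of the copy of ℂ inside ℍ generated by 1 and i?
Yes. The quaternion 1 - 3i has j- and k-coefficients y = z = 0, so it lies in the complex subalgebra spanned by 1 and i.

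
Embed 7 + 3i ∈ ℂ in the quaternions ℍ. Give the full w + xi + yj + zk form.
7 + 3i + 0j + 0k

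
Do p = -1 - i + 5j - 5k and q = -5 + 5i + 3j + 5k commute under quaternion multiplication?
No: pq = 20 + 40i - 48j - 8k ≠ 20 - 40i - 8j + 48k = qp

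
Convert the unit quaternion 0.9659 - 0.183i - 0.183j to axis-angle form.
axis = (-√2/2, -√2/2, 0), θ = π/6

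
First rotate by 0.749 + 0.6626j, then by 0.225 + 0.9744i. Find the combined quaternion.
0.1685 + 0.7298i + 0.1491j + 0.6456k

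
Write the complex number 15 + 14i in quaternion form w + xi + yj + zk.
15 + 14i + 0j + 0k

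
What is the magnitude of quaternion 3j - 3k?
√18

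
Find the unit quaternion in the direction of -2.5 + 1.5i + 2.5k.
-0.6509 + 0.3906i + 0.6509k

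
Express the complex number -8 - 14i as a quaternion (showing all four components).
-8 - 14i + 0j + 0k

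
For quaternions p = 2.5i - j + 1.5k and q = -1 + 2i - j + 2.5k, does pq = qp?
No: pq = -9.75 - 3.5i - 2.25j - 2k ≠ -9.75 - 1.5i + 4.25j - k = qp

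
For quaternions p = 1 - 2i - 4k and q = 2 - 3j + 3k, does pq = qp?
No: pq = 14 - 16i + 3j + k ≠ 14 + 8i - 9j - 11k = qp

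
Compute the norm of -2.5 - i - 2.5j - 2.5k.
4.444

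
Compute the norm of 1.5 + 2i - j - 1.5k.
3.082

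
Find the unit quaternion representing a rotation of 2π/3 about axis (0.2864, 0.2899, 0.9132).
0.5 + 0.248i + 0.2511j + 0.7909k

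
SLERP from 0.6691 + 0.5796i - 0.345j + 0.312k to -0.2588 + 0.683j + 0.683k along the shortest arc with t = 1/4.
0.6739 + 0.5068i - 0.5362j + 0.0383k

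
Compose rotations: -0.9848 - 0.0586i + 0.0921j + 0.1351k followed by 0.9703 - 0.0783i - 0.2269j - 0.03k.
-0.9352 - 0.0076i + 0.3252j + 0.1401k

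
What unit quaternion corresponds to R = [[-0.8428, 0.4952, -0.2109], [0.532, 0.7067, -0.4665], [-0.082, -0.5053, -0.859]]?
-0.0349 + 0.2782i + 0.9231j - 0.2632k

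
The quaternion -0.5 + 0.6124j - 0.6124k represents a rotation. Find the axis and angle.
axis = (0, √2/2, -√2/2), θ = 4π/3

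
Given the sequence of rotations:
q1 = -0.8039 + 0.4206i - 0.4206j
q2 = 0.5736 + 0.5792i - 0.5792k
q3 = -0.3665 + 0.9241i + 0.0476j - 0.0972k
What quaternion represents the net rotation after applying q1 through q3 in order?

q2 · q1 = -0.7047 - 0.468i - 0.4849j + 0.222k
q3 · q2 · q1 = 0.7354 - 0.5163i - 0.0155j - 0.4387k
0.7354 - 0.5163i - 0.0155j - 0.4387k
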